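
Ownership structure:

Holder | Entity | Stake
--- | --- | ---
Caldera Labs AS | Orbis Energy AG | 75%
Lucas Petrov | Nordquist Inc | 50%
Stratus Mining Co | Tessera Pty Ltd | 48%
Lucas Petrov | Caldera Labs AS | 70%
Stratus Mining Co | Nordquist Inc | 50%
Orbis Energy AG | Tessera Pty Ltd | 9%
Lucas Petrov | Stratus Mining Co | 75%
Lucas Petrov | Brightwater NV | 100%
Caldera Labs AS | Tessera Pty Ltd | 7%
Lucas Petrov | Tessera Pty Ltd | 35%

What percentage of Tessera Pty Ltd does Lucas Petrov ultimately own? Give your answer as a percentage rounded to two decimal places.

80.63%

Lucas reaches Tessera along 4 paths.
Via Caldera: 70% × 7% = 4.9%.
Via Stratus: 75% × 48% = 36%.
Direct stake: 35% = 35%.
Via Caldera → Orbis: 70% × 75% × 9% = 4.725%.
Total: 4.9% + 36% + 35% + 4.725% = 80.625%.
Rounded: 80.63%.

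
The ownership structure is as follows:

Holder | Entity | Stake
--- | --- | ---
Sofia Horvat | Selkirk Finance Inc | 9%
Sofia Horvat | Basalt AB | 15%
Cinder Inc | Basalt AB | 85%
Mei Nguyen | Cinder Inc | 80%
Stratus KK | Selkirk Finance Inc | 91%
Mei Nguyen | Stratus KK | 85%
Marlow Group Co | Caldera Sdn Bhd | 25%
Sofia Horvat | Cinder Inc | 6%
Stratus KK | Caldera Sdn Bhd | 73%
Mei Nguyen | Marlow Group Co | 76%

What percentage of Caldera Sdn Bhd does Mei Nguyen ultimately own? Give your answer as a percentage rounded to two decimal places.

81.05%

Mei reaches Caldera along 2 paths.
Via Marlow: 76% × 25% = 19%.
Via Stratus: 85% × 73% = 62.05%.
Total: 19% + 62.05% = 81.05%.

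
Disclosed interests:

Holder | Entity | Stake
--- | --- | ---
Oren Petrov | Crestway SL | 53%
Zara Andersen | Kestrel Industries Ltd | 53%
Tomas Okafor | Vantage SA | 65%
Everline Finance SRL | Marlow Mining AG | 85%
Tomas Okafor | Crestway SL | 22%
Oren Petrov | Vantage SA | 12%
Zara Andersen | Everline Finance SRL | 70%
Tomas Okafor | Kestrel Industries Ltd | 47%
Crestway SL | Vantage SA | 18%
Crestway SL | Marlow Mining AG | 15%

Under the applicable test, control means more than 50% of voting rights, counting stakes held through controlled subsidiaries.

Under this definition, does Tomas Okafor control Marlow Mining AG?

No

Tomas holds 65% of Vantage, so Tomas controls Vantage.
Neither Tomas nor any entity Tomas controls holds any voting interest in Marlow.
So Tomas does not control Marlow.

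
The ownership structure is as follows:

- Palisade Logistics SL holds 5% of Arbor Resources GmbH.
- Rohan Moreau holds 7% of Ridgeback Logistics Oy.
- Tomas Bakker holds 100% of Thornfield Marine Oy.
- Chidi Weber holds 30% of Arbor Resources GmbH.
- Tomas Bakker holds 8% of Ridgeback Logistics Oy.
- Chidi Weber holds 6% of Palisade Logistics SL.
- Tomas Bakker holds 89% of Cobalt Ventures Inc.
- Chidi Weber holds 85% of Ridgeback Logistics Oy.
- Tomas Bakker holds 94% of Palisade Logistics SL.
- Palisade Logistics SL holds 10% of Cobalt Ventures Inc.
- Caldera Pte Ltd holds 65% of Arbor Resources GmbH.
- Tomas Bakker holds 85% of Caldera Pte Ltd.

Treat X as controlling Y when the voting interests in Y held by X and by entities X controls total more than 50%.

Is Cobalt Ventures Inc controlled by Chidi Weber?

No

Chidi holds 85% of Ridgeback, so Chidi controls Ridgeback.
Neither Chidi nor any entity Chidi controls holds any voting interest in Cobalt.
So Chidi does not control Cobalt.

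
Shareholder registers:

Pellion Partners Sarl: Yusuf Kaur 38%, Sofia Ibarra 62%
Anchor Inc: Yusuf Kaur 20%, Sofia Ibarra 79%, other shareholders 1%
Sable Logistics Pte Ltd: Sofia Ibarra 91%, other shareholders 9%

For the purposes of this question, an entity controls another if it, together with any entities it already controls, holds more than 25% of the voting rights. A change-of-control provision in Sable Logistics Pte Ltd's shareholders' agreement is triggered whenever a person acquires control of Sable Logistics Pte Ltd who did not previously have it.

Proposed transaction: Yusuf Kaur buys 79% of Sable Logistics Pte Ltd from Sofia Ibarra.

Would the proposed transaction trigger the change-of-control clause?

The purchase adds only to Yusuf's holdings (Sofia's stake shrinks), so Yusuf is the only person who could newly come to control Sable.
Yusuf holds 38% of Pellion, so Yusuf controls Pellion.
Neither Yusuf nor any entity Yusuf controls holds any voting interest in Sable.
So before the transaction, Yusuf does not control Sable.
After the purchase, Yusuf holds 79% of Sable directly, and Sofia's stake falls to 12%.
Yusuf holds 79% of Sable, so Yusuf controls Sable.
Yusuf did not control Sable before and does after, so the clause is triggered.

Yes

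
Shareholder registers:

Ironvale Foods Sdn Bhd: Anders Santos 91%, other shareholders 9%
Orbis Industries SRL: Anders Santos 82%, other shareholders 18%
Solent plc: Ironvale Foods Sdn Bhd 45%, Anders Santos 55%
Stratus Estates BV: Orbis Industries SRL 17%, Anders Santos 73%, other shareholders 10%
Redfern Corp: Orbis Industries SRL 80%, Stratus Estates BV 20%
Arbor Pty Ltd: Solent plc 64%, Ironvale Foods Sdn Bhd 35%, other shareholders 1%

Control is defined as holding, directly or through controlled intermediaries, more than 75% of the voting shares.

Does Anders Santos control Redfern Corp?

Yes

Anders holds 82% of Orbis, so Anders controls Orbis.
Orbis and Anders together hold 17% + 73% = 90% of Stratus, so Anders controls Stratus.
Orbis and Stratus together hold 80% + 20% = 100% of Redfern, so Anders controls Redfern.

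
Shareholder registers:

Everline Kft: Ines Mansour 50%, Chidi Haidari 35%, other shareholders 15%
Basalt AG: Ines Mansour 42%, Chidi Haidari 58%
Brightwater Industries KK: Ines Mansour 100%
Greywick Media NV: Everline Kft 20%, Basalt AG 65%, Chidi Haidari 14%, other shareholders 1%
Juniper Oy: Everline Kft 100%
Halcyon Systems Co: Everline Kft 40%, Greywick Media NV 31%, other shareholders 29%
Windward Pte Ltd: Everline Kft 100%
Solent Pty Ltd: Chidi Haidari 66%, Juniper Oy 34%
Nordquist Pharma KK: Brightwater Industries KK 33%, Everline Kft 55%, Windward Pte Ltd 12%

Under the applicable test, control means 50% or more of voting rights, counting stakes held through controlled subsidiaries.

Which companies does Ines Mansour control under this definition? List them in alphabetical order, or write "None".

Brightwater Industries KK, Everline Kft, Juniper Oy, Nordquist Pharma KK, Windward Pte Ltd

Ines holds 50% of Everline, so Ines controls Everline.
Ines holds 100% of Brightwater, so Ines controls Brightwater.
Everline holds 100% of Juniper, so Ines controls Juniper.
Everline holds 100% of Windward, so Ines controls Windward.
Brightwater and Everline and Windward together hold 33% + 55% + 12% = 100% of Nordquist, so Ines controls Nordquist.
No other company's threshold is met.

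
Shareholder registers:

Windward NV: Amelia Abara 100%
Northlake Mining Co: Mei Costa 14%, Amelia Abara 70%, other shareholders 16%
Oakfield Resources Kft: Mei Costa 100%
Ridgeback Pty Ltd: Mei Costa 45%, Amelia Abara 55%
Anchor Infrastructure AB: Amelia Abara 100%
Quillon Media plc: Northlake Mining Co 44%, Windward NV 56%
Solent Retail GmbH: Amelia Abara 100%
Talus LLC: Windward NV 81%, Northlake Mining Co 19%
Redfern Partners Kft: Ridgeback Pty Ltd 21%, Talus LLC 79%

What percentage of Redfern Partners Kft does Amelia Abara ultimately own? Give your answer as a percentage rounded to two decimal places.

Amelia reaches Redfern along 3 paths.
Via Ridgeback: 55% × 21% = 11.55%.
Via Windward → Talus: 100% × 81% × 79% = 63.99%.
Via Northlake → Talus: 70% × 19% × 79% = 10.507%.
Total: 11.55% + 63.99% + 10.507% = 86.047%.
Rounded: 86.05%.

86.05%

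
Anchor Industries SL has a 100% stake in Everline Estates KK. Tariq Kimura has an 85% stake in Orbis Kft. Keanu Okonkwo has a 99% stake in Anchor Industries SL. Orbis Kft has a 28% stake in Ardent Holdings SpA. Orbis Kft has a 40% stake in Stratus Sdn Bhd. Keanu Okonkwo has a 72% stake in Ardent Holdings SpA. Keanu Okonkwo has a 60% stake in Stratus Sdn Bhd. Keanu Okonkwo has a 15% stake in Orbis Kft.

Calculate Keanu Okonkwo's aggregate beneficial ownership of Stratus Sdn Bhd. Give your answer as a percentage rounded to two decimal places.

66.00%

Keanu reaches Stratus along 2 paths.
Via Orbis: 15% × 40% = 6%.
Direct stake: 60% = 60%.
Total: 6% + 60% = 66%.
Rounded: 66.00%.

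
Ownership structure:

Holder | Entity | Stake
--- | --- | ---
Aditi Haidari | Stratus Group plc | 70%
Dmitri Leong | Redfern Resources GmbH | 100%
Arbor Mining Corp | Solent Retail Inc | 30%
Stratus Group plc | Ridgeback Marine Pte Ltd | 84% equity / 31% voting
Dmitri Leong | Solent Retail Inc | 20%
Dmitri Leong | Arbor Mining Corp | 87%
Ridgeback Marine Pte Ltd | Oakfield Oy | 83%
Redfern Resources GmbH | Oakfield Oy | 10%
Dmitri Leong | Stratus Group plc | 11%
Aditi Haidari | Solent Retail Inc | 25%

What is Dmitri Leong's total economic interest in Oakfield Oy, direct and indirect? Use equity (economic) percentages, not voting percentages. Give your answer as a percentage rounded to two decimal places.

Dmitri reaches Oakfield along 2 paths.
Via Stratus → Ridgeback: 11% × 84% × 83% = 7.6692%.
Via Redfern: 100% × 10% = 10%.
Total: 7.6692% + 10% = 17.6692%.
Rounded: 17.67%.

17.67%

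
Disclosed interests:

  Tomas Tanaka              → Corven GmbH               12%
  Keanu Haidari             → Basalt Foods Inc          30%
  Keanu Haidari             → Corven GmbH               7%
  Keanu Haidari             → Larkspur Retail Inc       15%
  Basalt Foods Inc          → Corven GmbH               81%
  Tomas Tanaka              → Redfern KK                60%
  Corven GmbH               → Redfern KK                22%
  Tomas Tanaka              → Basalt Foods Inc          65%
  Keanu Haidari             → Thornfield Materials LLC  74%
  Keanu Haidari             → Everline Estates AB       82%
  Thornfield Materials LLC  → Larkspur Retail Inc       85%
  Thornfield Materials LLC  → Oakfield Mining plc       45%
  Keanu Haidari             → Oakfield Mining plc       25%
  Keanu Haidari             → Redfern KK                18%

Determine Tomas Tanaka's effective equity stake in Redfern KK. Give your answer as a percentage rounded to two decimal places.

74.22%

Tomas reaches Redfern along 3 paths.
Direct stake: 60% = 60%.
Via Corven: 12% × 22% = 2.64%.
Via Basalt → Corven: 65% × 81% × 22% = 11.583%.
Total: 60% + 2.64% + 11.583% = 74.223%.
Rounded: 74.22%.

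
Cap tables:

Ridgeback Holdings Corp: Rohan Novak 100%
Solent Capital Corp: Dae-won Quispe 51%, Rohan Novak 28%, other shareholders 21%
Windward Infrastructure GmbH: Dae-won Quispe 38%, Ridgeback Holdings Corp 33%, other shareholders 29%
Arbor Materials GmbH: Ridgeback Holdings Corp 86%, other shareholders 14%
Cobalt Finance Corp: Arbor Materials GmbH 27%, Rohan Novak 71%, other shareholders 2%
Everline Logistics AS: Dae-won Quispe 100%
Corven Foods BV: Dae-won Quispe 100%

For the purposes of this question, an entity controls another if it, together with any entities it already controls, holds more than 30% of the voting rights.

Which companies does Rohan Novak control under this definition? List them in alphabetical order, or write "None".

Arbor Materials GmbH, Cobalt Finance Corp, Ridgeback Holdings Corp, Windward Infrastructure GmbH

Rohan holds 100% of Ridgeback, so Rohan controls Ridgeback.
Ridgeback holds 33% of Windward, so Rohan controls Windward.
Ridgeback holds 86% of Arbor, so Rohan controls Arbor.
Arbor and Rohan together hold 27% + 71% = 98% of Cobalt, so Rohan controls Cobalt.
No other company's threshold is met.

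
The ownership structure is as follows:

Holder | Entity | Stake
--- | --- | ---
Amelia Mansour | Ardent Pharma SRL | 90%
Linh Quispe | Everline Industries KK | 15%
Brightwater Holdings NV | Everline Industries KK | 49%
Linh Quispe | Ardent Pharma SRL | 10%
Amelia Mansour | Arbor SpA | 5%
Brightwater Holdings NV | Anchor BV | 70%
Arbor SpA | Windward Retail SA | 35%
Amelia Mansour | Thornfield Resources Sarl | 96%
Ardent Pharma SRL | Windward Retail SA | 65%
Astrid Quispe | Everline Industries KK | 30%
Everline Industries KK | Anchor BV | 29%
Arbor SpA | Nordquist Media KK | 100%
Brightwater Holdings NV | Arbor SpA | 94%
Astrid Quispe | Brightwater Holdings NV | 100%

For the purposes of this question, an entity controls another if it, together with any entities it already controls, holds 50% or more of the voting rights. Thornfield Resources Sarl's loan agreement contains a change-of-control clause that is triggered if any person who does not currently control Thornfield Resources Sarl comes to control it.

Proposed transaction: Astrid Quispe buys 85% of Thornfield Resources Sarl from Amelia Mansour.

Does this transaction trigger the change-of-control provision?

The purchase adds only to Astrid's holdings (Amelia's stake shrinks), so Astrid is the only person who could newly come to control Thornfield.
Astrid holds 100% of Brightwater, so Astrid controls Brightwater.
Astrid and Brightwater together hold 30% + 49% = 79% of Everline, so Astrid controls Everline.
Brightwater holds 94% of Arbor, so Astrid controls Arbor.
Everline and Brightwater together hold 29% + 70% = 99% of Anchor, so Astrid controls Anchor.
Arbor holds 100% of Nordquist, so Astrid controls Nordquist.
Neither Astrid nor any entity Astrid controls holds any voting interest in Thornfield.
So before the transaction, Astrid does not control Thornfield.
After the purchase, Astrid holds 85% of Thornfield directly, and Amelia's stake falls to 11%.
Astrid holds 85% of Thornfield, so Astrid controls Thornfield.
Astrid did not control Thornfield before and does after, so the clause is triggered.

Yes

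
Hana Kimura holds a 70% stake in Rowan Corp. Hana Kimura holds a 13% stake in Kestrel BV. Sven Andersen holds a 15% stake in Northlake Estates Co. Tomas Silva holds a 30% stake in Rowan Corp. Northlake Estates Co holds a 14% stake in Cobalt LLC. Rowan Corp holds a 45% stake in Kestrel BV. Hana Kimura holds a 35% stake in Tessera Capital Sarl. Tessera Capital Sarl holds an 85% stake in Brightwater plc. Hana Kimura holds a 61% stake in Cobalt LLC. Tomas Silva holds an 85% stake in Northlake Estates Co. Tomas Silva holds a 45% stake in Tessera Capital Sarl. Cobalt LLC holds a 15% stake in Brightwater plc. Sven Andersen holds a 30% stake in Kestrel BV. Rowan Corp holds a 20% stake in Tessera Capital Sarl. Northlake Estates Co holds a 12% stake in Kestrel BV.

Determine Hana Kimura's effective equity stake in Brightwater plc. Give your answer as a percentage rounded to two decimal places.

50.80%

Hana reaches Brightwater along 3 paths.
Via Tessera: 35% × 85% = 29.75%.
Via Rowan → Tessera: 70% × 20% × 85% = 11.9%.
Via Cobalt: 61% × 15% = 9.15%.
Total: 29.75% + 11.9% + 9.15% = 50.8%.
Rounded: 50.80%.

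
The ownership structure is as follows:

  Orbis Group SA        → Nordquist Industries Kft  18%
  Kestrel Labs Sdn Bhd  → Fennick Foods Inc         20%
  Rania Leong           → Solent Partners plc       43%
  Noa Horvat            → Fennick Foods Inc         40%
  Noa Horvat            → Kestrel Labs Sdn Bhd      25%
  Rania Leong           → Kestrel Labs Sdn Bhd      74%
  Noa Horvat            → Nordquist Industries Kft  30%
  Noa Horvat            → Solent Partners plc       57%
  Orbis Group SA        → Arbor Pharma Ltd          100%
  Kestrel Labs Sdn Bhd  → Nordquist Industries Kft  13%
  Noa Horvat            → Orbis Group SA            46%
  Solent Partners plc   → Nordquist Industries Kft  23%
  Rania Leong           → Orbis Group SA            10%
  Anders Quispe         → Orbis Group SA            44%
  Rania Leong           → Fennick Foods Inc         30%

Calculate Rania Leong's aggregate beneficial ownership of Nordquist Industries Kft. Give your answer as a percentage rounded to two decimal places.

21.31%

Rania reaches Nordquist along 3 paths.
Via Solent: 43% × 23% = 9.89%.
Via Orbis: 10% × 18% = 1.8%.
Via Kestrel: 74% × 13% = 9.62%.
Total: 9.89% + 1.8% + 9.62% = 21.31%.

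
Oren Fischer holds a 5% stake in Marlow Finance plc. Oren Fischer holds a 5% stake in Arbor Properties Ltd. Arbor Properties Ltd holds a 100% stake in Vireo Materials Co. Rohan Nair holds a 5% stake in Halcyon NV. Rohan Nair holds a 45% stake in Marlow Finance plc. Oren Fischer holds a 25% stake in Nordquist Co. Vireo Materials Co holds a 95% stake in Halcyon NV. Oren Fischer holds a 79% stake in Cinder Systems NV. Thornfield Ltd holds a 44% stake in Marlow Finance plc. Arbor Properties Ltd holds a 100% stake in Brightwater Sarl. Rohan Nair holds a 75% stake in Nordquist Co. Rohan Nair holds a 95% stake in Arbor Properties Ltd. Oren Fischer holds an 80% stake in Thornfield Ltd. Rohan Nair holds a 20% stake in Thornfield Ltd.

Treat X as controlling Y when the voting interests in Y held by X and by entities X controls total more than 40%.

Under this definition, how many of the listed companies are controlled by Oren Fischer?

3

Oren holds 80% of Thornfield, so Oren controls Thornfield.
Oren holds 79% of Cinder, so Oren controls Cinder.
Oren and Thornfield together hold 5% + 44% = 49% of Marlow, so Oren controls Marlow.
No other company's threshold is met.
Oren controls 3 companies.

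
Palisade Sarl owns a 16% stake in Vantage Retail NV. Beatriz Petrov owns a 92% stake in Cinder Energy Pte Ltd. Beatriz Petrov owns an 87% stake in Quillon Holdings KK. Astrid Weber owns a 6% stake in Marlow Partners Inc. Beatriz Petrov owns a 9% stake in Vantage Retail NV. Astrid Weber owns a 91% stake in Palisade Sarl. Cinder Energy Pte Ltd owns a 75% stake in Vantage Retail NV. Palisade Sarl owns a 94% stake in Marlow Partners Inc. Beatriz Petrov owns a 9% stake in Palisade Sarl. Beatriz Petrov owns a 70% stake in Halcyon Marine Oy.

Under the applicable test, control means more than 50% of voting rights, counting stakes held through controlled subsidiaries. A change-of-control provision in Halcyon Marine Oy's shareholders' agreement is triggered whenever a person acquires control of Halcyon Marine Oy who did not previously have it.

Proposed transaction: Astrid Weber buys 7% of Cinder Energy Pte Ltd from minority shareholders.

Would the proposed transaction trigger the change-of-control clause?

No

The purchase changes only Astrid's holdings, so Astrid is the only person who could newly come to control Halcyon.
Astrid holds 91% of Palisade, so Astrid controls Palisade.
Palisade and Astrid together hold 94% + 6% = 100% of Marlow, so Astrid controls Marlow.
Neither Astrid nor any entity Astrid controls holds any voting interest in Halcyon.
So before the transaction, Astrid does not control Halcyon.
After the purchase, Astrid holds 7% of Cinder directly.
Astrid's side now holds 7% of Cinder, not > 50%, so Astrid still does not control Cinder.
After the transaction, neither Astrid nor any entity Astrid controls holds a voting interest in Halcyon, so Astrid still does not control it.
No new person acquires control, so the clause is not triggered.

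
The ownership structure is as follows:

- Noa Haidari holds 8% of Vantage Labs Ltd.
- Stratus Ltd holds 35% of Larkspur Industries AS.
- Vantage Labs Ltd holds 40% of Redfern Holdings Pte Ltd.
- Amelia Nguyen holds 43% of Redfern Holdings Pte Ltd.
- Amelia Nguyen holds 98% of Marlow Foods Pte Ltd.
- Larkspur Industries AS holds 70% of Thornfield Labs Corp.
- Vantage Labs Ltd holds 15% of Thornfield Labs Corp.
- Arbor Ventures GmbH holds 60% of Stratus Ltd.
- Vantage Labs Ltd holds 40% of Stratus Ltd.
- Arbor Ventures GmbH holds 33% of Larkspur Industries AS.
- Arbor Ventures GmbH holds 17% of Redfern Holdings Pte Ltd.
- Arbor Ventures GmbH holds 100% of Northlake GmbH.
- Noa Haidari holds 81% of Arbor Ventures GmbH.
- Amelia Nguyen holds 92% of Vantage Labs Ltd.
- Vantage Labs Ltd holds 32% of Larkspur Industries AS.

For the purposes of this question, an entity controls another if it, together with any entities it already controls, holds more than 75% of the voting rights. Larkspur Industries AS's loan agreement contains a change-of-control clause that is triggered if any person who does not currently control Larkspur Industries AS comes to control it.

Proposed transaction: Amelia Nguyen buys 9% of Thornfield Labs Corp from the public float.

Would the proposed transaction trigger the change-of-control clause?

No

The purchase changes only Amelia's holdings, so Amelia is the only person who could newly come to control Larkspur.
Amelia holds 92% of Vantage, so Amelia controls Vantage.
Amelia holds 98% of Marlow, so Amelia controls Marlow.
Vantage and Amelia together hold 40% + 43% = 83% of Redfern, so Amelia controls Redfern.
In Larkspur, Amelia's side holds only 32%, not > 75%.
So before the transaction, Amelia does not control Larkspur.
After the purchase, Amelia holds 9% of Thornfield directly.
Amelia's side now holds 15% + 9% = 24% of Thornfield, not > 75%, so Amelia still does not control Thornfield.
After the transaction, Amelia's side holds 32% of Larkspur, not > 75%, so Amelia still does not control Larkspur.
No new person acquires control, so the clause is not triggered.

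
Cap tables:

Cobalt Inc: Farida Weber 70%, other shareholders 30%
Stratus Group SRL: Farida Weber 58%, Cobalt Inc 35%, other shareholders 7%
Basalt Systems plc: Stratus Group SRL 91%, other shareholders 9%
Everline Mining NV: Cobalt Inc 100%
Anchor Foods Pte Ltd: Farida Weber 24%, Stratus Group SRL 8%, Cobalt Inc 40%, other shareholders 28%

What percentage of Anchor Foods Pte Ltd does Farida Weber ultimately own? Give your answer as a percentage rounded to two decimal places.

58.60%

Farida reaches Anchor along 4 paths.
Direct stake: 24% = 24%.
Via Stratus: 58% × 8% = 4.64%.
Via Cobalt → Stratus: 70% × 35% × 8% = 1.96%.
Via Cobalt: 70% × 40% = 28%.
Total: 24% + 4.64% + 1.96% + 28% = 58.6%.
Rounded: 58.60%.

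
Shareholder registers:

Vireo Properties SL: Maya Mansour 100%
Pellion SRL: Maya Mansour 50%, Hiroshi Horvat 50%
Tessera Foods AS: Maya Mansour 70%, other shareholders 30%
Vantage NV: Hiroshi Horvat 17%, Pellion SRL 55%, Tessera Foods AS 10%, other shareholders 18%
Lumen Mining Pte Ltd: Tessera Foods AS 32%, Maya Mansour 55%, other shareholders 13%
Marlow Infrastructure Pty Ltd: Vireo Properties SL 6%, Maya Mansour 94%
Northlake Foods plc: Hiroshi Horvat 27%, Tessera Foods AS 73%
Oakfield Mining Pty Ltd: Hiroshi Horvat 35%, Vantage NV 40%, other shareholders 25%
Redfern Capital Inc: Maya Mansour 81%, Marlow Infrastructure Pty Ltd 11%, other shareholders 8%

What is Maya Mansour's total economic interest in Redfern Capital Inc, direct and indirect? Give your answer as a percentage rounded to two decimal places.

Maya reaches Redfern along 3 paths.
Direct stake: 81% = 81%.
Via Vireo → Marlow: 100% × 6% × 11% = 0.66%.
Via Marlow: 94% × 11% = 10.34%.
Total: 81% + 0.66% + 10.34% = 92%.
Rounded: 92.00%.

92.00%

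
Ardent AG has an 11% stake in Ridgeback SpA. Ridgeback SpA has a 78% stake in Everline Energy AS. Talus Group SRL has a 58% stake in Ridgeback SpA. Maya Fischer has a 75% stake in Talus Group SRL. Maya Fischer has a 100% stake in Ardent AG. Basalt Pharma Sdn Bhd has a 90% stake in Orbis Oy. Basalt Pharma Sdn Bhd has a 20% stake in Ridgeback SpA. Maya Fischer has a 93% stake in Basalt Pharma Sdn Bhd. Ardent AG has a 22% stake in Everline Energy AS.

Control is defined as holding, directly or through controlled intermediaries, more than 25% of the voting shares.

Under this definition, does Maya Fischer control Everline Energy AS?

Yes

Maya holds 100% of Ardent, so Maya controls Ardent.
Maya holds 93% of Basalt, so Maya controls Basalt.
Maya holds 75% of Talus, so Maya controls Talus.
Talus and Basalt and Ardent together hold 58% + 20% + 11% = 89% of Ridgeback, so Maya controls Ridgeback.
Ridgeback and Ardent together hold 78% + 22% = 100% of Everline, so Maya controls Everline.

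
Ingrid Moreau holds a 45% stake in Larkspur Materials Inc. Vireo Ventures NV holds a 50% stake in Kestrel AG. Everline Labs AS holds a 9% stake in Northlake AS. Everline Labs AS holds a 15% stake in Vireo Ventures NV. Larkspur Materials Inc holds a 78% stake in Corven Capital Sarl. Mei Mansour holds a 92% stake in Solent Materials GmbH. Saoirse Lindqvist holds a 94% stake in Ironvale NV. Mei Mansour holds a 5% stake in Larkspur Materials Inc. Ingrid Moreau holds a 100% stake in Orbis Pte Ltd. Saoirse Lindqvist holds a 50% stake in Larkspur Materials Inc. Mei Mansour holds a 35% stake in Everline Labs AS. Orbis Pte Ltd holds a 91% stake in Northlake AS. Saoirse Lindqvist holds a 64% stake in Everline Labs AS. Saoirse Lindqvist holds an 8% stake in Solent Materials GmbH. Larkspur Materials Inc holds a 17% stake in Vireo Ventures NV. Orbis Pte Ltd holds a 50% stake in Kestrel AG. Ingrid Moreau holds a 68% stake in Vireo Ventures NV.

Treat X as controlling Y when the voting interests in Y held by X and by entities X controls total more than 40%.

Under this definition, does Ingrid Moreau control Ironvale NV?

No

Ingrid holds 45% of Larkspur, so Ingrid controls Larkspur.
Ingrid holds 100% of Orbis, so Ingrid controls Orbis.
Larkspur holds 78% of Corven, so Ingrid controls Corven.
Ingrid and Larkspur together hold 68% + 17% = 85% of Vireo, so Ingrid controls Vireo.
Orbis holds 91% of Northlake, so Ingrid controls Northlake.
Vireo and Orbis together hold 50% + 50% = 100% of Kestrel, so Ingrid controls Kestrel.
Neither Ingrid nor any entity Ingrid controls holds any voting interest in Ironvale.
So Ingrid does not control Ironvale.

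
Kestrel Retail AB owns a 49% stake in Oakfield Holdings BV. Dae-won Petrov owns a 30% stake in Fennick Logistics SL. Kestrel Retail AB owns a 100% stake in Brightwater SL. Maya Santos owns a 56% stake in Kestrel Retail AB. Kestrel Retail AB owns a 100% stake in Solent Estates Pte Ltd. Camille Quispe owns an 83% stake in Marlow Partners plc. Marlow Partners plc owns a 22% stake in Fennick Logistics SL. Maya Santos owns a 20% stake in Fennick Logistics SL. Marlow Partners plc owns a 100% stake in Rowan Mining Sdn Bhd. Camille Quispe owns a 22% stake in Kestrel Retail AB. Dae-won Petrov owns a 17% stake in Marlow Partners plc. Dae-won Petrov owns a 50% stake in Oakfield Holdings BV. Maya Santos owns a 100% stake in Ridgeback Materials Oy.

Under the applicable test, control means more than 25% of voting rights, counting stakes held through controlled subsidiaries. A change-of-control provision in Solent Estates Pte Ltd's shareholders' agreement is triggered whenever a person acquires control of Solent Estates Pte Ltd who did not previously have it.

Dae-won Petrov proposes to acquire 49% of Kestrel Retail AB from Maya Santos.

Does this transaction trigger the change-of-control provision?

The purchase adds only to Dae-won's holdings (Maya's stake shrinks), so Dae-won is the only person who could newly come to control Solent.
Dae-won holds 30% of Fennick, so Dae-won controls Fennick.
Dae-won holds 50% of Oakfield, so Dae-won controls Oakfield.
Neither Dae-won nor any entity Dae-won controls holds any voting interest in Solent.
So before the transaction, Dae-won does not control Solent.
After the purchase, Dae-won holds 49% of Kestrel directly, and Maya's stake falls to 7%.
Dae-won holds 49% of Kestrel, so Dae-won controls Kestrel.
Kestrel holds 100% of Solent, so Dae-won controls Solent.
Dae-won did not control Solent before and does after, so the clause is triggered.

Yes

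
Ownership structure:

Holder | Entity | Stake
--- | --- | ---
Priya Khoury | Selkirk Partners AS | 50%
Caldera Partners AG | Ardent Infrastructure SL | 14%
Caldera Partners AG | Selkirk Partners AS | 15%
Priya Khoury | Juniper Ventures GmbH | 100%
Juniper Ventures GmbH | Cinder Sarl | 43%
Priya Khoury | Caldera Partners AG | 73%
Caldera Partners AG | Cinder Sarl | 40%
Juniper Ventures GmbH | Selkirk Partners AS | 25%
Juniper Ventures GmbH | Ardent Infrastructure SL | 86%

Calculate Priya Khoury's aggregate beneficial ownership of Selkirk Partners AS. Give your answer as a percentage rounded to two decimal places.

Priya reaches Selkirk along 3 paths.
Via Juniper: 100% × 25% = 25%.
Direct stake: 50% = 50%.
Via Caldera: 73% × 15% = 10.95%.
Total: 25% + 50% + 10.95% = 85.95%.

85.95%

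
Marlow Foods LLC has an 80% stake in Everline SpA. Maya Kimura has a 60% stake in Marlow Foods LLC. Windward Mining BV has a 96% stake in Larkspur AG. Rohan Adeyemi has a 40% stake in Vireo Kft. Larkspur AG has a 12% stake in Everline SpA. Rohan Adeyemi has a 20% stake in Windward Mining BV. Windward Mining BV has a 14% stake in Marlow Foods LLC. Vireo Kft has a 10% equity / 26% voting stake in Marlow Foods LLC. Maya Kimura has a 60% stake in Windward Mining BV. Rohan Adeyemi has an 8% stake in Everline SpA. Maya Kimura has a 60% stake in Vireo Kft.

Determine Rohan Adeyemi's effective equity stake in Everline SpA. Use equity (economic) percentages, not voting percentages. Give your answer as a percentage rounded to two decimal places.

15.74%

Rohan reaches Everline along 4 paths.
Via Windward → Larkspur: 20% × 96% × 12% = 2.304%.
Direct stake: 8% = 8%.
Via Windward → Marlow: 20% × 14% × 80% = 2.24%.
Via Vireo → Marlow: 40% × 10% × 80% = 3.2%.
Total: 2.304% + 8% + 2.24% + 3.2% = 15.744%.
Rounded: 15.74%.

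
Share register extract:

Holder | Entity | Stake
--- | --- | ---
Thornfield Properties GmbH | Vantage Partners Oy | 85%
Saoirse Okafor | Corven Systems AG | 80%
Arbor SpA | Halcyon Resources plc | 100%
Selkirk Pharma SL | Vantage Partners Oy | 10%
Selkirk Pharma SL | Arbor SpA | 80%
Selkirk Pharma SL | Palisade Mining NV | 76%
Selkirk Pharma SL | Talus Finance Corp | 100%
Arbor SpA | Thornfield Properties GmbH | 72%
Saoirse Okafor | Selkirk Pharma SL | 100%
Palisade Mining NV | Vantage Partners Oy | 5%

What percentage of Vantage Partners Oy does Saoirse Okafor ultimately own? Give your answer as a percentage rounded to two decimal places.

Saoirse reaches Vantage along 3 paths.
Via Selkirk → Arbor → Thornfield: 100% × 80% × 72% × 85% = 48.96%.
Via Selkirk: 100% × 10% = 10%.
Via Selkirk → Palisade: 100% × 76% × 5% = 3.8%.
Total: 48.96% + 10% + 3.8% = 62.76%.

62.76%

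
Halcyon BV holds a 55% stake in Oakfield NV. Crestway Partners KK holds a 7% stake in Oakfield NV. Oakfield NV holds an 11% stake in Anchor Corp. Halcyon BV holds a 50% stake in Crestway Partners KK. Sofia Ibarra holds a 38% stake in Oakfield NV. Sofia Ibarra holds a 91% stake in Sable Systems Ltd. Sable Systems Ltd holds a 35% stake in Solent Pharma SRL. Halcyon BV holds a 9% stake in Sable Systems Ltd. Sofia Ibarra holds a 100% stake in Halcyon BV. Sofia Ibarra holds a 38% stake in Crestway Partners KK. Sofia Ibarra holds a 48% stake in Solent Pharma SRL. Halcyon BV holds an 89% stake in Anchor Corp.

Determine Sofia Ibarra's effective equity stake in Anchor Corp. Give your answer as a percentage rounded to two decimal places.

Sofia reaches Anchor along 5 paths.
Via Crestway → Oakfield: 38% × 7% × 11% = 0.2926%.
Via Halcyon → Crestway → Oakfield: 100% × 50% × 7% × 11% = 0.385%.
Via Halcyon → Oakfield: 100% × 55% × 11% = 6.05%.
Via Oakfield: 38% × 11% = 4.18%.
Via Halcyon: 100% × 89% = 89%.
Total: 0.2926% + 0.385% + 6.05% + 4.18% + 89% = 99.9076%.
Rounded: 99.91%.

99.91%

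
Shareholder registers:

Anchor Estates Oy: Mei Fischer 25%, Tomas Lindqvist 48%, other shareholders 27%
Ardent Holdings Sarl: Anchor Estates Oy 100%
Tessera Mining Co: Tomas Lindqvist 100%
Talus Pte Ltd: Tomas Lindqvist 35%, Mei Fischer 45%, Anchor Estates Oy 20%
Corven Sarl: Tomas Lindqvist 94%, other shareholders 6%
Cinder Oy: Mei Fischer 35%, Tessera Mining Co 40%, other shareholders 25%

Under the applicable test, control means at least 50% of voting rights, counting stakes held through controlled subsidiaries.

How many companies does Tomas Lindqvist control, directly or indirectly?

2

Tomas holds 100% of Tessera, so Tomas controls Tessera.
Tomas holds 94% of Corven, so Tomas controls Corven.
No other company's threshold is met.
Tomas controls 2 companies.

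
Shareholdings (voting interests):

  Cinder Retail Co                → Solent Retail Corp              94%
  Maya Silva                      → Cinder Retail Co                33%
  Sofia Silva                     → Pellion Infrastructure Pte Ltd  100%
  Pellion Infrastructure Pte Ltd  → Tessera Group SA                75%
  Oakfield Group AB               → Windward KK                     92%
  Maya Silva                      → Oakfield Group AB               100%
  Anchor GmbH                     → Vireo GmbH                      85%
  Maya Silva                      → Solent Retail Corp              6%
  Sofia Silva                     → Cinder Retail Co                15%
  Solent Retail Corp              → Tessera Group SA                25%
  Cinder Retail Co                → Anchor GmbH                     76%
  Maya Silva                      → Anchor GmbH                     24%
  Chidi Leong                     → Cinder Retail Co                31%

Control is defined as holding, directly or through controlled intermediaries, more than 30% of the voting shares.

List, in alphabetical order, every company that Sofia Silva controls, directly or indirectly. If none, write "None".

Sofia holds 100% of Pellion, so Sofia controls Pellion.
Pellion holds 75% of Tessera, so Sofia controls Tessera.
No other company's threshold is met.

Pellion Infrastructure Pte Ltd, Tessera Group SA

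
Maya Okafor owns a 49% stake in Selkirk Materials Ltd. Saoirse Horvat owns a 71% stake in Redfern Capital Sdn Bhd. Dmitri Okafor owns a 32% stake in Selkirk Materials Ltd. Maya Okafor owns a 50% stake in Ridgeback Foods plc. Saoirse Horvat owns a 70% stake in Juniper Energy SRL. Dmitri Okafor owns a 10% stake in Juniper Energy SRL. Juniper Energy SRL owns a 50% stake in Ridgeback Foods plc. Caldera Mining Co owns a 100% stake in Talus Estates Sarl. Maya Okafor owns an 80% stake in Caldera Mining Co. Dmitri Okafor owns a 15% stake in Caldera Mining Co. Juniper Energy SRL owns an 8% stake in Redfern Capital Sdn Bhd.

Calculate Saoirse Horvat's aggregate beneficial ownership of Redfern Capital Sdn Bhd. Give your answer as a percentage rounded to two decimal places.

Saoirse reaches Redfern along 2 paths.
Direct stake: 71% = 71%.
Via Juniper: 70% × 8% = 5.6%.
Total: 71% + 5.6% = 76.6%.
Rounded: 76.60%.

76.60%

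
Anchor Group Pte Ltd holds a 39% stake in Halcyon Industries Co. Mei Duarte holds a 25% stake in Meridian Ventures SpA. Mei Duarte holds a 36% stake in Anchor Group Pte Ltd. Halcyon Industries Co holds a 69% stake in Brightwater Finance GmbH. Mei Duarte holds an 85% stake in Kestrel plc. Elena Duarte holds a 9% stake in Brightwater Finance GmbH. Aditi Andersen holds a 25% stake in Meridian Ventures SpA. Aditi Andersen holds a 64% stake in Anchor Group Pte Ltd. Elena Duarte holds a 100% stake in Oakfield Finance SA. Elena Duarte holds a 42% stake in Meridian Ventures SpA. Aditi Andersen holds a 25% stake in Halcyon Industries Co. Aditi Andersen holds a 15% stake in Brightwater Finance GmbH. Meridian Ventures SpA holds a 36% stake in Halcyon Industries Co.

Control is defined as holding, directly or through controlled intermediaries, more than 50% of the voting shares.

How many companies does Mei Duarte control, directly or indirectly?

1

Mei holds 85% of Kestrel, so Mei controls Kestrel.
No other company's threshold is met.
Mei controls 1 company.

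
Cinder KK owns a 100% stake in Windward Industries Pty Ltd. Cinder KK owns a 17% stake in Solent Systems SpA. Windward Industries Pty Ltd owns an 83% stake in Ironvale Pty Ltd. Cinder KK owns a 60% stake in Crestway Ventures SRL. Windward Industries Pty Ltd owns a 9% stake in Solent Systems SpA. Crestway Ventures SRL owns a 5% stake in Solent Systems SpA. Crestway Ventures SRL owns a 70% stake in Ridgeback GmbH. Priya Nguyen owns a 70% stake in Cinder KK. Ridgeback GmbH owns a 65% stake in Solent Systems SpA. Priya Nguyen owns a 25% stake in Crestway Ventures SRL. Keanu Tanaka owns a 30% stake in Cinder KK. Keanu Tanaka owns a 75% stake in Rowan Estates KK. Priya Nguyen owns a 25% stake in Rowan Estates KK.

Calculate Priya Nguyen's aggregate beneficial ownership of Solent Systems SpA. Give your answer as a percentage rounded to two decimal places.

Priya reaches Solent along 6 paths.
Via Cinder → Windward: 70% × 100% × 9% = 6.3%.
Via Cinder → Crestway → Ridgeback: 70% × 60% × 70% × 65% = 19.11%.
Via Crestway → Ridgeback: 25% × 70% × 65% = 11.375%.
Via Cinder: 70% × 17% = 11.9%.
Via Cinder → Crestway: 70% × 60% × 5% = 2.1%.
Via Crestway: 25% × 5% = 1.25%.
Total: 6.3% + 19.11% + 11.375% + 11.9% + 2.1% + 1.25% = 52.035%.
Rounded: 52.04%.

52.04%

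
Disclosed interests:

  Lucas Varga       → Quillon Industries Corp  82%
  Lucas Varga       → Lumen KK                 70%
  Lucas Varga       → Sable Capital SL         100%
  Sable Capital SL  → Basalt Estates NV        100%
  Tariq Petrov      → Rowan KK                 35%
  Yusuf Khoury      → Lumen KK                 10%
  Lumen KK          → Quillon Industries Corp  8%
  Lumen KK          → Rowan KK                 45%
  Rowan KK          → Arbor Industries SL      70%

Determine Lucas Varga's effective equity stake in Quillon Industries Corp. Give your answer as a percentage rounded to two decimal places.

Lucas reaches Quillon along 2 paths.
Direct stake: 82% = 82%.
Via Lumen: 70% × 8% = 5.6%.
Total: 82% + 5.6% = 87.6%.
Rounded: 87.60%.

87.60%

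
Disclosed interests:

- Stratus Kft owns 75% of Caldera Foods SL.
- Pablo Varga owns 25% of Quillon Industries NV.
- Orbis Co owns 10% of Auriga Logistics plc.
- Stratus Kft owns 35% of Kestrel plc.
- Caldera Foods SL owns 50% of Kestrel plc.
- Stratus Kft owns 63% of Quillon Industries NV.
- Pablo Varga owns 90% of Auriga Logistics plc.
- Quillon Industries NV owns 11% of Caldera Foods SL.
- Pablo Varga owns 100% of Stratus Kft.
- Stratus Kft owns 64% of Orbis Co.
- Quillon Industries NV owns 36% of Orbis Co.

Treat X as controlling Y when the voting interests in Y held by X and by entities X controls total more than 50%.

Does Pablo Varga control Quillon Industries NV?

Yes

Pablo holds 100% of Stratus, so Pablo controls Stratus.
Pablo and Stratus together hold 25% + 63% = 88% of Quillon, so Pablo controls Quillon.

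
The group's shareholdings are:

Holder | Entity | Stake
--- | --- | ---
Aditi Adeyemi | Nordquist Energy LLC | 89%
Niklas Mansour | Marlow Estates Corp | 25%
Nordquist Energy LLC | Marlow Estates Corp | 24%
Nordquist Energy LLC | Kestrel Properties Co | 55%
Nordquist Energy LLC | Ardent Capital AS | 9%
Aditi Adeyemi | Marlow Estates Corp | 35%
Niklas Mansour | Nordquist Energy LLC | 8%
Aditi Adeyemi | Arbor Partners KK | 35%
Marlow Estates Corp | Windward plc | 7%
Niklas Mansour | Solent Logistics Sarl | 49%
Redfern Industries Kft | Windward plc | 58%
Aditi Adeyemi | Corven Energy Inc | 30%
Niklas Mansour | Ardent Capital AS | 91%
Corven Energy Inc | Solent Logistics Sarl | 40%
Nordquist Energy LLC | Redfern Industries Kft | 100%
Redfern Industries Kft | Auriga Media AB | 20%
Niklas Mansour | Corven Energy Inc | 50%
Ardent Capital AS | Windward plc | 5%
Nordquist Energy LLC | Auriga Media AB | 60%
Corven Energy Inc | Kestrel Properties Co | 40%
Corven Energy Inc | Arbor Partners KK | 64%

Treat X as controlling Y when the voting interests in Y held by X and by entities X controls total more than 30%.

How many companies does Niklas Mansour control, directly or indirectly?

Niklas holds 50% of Corven, so Niklas controls Corven.
Corven holds 40% of Kestrel, so Niklas controls Kestrel.
Niklas holds 91% of Ardent, so Niklas controls Ardent.
Corven holds 64% of Arbor, so Niklas controls Arbor.
Niklas and Corven together hold 49% + 40% = 89% of Solent, so Niklas controls Solent.
No other company's threshold is met.
Niklas controls 5 companies.

5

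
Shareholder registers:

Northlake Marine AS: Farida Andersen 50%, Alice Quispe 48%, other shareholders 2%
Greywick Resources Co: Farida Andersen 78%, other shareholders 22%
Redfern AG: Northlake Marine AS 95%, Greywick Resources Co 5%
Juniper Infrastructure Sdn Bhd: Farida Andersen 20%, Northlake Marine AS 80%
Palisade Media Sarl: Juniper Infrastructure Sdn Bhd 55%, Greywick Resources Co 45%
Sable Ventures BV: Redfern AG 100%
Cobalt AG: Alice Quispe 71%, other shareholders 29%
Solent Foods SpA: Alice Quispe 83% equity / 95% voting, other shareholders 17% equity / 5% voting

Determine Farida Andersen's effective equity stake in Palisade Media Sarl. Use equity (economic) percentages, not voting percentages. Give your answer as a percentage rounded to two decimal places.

Farida reaches Palisade along 3 paths.
Via Juniper: 20% × 55% = 11%.
Via Northlake → Juniper: 50% × 80% × 55% = 22%.
Via Greywick: 78% × 45% = 35.1%.
Total: 11% + 22% + 35.1% = 68.1%.
Rounded: 68.10%.

68.10%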